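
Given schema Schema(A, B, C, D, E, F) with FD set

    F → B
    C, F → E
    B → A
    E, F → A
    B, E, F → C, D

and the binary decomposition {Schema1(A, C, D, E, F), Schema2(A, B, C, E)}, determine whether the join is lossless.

Common attributes: Schema1 ∩ Schema2 = {A, C, E}.
No dependency enlarges {A, C, E}, so (A, C, E)⁺ = {A, C, E}.
The closure contains neither all of Schema1 = {A, C, D, E, F} nor all of Schema2 = {A, B, C, E}, so the common attributes are not a superkey of either fragment. The join is lossy.

No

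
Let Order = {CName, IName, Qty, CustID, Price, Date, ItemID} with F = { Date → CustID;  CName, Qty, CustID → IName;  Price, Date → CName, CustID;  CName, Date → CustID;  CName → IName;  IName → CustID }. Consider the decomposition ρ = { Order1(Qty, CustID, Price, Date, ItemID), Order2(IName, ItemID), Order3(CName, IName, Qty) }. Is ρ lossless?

No

Chase test. Columns are CName, IName, Qty, CustID, Price, Date, ItemID; row i has aⱼ where attribute j ∈ Orderi, else bᵢⱼ.
Initial tableau (one row per fragment):
  row 1: b11 b12 a3 a4 a5 a6 a7
  row 2: b21 a2 b23 b24 b25 b26 a7
  row 3: a1 a2 a3 b34 b35 b36 b37
Rows 2 and 3 agree on IName; apply IName→CustID and equate their CustID entries.
No row becomes fully distinguished — the join is lossy.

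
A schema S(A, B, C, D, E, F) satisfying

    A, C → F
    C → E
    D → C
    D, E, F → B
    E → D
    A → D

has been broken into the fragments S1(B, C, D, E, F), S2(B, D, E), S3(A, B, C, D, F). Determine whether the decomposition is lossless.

Chase test. Columns are A, B, C, D, E, F; row i has aⱼ where attribute j ∈ Si, else bᵢⱼ.
Initial tableau (one row per fragment):
  row 1: b11 a2 a3 a4 a5 a6
  row 2: b21 a2 b23 a4 a5 b26
  row 3: a1 a2 a3 a4 b35 a6
Rows 1 and 3 agree on C; apply C→E and equate their E entries.
Rows 1 and 2 agree on D; apply D→C and equate their C entries.
Row 3 is now all distinguished symbols — the join is lossless.

Yes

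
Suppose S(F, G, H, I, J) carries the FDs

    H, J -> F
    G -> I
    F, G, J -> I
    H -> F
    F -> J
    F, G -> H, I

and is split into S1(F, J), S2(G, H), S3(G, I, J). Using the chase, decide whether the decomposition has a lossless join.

Chase test. Columns are F, G, H, I, J; row i has aⱼ where attribute j ∈ Si, else bᵢⱼ.
Initial tableau (one row per fragment):
  row 1: a1 b12 b13 b14 a5
  row 2: b21 a2 a3 b24 b25
  row 3: b31 a2 b33 a4 a5
Rows 2 and 3 agree on G; apply G→I and equate their I entries.
No row becomes fully distinguished — the join is lossy.

No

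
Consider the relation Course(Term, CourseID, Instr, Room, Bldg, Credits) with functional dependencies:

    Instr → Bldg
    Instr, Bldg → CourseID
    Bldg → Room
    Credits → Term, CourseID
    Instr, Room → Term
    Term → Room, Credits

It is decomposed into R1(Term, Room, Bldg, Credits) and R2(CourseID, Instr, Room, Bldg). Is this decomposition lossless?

No

Common attributes: R1 ∩ R2 = {Room, Bldg}.
No dependency enlarges {Room, Bldg}, so (Room, Bldg)⁺ = {Room, Bldg}.
The closure contains neither all of R1 = {Term, Room, Bldg, Credits} nor all of R2 = {CourseID, Instr, Room, Bldg}, so the common attributes are not a superkey of either fragment. The join is lossy.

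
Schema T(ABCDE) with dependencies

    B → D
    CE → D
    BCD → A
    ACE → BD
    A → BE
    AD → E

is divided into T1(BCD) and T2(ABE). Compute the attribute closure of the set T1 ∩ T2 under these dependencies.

T1 ∩ T2 = {B}.
B → D applies, adding D
Closure: {BD}.

BD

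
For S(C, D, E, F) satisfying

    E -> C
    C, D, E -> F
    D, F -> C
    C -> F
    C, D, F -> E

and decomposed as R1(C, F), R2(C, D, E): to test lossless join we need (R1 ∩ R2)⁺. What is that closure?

R1 ∩ R2 = {C}.
C → F applies, adding F
Closure: {C, F}.

C, F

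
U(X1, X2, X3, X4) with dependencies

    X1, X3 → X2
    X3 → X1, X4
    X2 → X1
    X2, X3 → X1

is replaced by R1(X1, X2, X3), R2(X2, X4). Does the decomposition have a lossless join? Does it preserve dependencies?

Lossless test: (X2)⁺ = {X1, X2}, which is a superkey of neither fragment — lossy.
Dependency preservation: the restricted closure of {X3} across the fragments never reaches {X1, X4}, so X3 → X1, X4 cannot be enforced without a join — not preserved.

lossy and not dependency-preserving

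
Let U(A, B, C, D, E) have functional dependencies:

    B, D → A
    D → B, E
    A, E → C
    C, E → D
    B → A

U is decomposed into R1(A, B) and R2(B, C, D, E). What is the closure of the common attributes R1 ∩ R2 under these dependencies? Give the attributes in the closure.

A, B

R1 ∩ R2 = {B}.
B → A applies, adding A
Closure: {A, B}.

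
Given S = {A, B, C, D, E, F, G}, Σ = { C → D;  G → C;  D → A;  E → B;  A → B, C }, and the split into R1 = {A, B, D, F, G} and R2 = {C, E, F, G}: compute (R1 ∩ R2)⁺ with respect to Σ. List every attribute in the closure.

A, B, C, D, F, G

R1 ∩ R2 = {F, G}.
G → C applies, adding C
C → D applies, adding D
D → A applies, adding A
A → B, C applies, adding B
Closure: {A, B, C, D, F, G}.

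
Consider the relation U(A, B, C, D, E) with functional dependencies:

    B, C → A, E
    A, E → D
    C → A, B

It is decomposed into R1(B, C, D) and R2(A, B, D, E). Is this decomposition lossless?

Common attributes: R1 ∩ R2 = {B, D}.
No dependency enlarges {B, D}, so (B, D)⁺ = {B, D}.
The closure contains neither all of R1 = {B, C, D} nor all of R2 = {A, B, D, E}, so the common attributes are not a superkey of either fragment. The join is lossy.

No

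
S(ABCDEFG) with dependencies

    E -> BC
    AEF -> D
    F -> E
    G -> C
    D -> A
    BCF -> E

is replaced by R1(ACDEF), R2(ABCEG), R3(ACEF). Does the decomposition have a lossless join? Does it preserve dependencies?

lossy but dependency-preserving

Lossless test (chase): Rows 1 and 2 agree on E; apply E→BC and equate their BC entries. Rows 1 and 3 agree on E; apply E→BC and equate their BC entries. Rows 1 and 3 agree on AEF; apply AEF→D and equate their D entries. No row becomes fully distinguished — the join is lossy.
Dependency preservation: BCF → E is not contained in any single fragment, but the restricted closure of its left-hand side across the fragments still reaches the right-hand side; the remaining FDs each lie inside some fragment. All dependencies are preserved.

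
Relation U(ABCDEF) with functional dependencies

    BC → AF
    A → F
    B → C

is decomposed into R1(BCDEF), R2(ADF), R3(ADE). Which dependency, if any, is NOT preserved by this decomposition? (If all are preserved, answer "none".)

BC → AF

Check BC → AF: no single fragment contains all of {ABCF}, and the restricted closure of {BC} across the fragments never reaches {AF}.
A → F is preserved.
B → C is preserved.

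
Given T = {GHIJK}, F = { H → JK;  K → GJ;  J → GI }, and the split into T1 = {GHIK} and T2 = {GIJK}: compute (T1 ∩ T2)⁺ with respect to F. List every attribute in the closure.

GIJK

T1 ∩ T2 = {GIK}.
K → GJ applies, adding J
Closure: {GIJK}.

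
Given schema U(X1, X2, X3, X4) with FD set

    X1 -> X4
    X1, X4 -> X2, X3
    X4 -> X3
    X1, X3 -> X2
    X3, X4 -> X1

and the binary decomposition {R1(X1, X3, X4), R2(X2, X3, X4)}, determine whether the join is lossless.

Common attributes: R1 ∩ R2 = {X3, X4}.
Closure of {X3, X4}: X3, X4 → X1 applies, adding X1; X1, X4 → X2, X3 applies, adding X2. So (X3, X4)⁺ = {X1, X2, X3, X4}.
This closure contains every attribute of R1, so R1 ∩ R2 → R1. The join is lossless.

Yes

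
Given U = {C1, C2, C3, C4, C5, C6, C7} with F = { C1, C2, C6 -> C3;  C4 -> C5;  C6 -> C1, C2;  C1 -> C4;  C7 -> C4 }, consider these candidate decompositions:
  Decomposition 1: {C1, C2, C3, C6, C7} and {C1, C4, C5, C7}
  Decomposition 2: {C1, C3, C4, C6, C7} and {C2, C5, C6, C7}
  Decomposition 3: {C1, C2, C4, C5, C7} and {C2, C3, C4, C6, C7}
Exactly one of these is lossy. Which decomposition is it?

Decomposition 3

Decomposition 1: common = {C1, C7}, closure = {C1, C4, C5, C7} → lossless.
Decomposition 2: common = {C6, C7}, closure = {C1, C2, C3, C4, C5, C6, C7} → lossless.
Decomposition 3: common = {C2, C4, C7}, closure = {C2, C4, C5, C7} → lossy.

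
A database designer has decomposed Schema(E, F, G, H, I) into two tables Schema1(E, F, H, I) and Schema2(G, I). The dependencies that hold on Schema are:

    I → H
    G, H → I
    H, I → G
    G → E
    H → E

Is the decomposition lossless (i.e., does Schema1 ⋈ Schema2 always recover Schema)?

Common attributes: Schema1 ∩ Schema2 = {I}.
Closure of {I}: I → H applies, adding H; H, I → G applies, adding G; G → E applies, adding E. So (I)⁺ = {E, G, H, I}.
This closure contains every attribute of Schema2, so Schema1 ∩ Schema2 → Schema2. The join is lossless.

Yes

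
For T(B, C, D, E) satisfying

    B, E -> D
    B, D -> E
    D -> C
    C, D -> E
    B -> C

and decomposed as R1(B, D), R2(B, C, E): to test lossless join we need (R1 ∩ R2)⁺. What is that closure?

B, C

R1 ∩ R2 = {B}.
B → C applies, adding C
Closure: {B, C}.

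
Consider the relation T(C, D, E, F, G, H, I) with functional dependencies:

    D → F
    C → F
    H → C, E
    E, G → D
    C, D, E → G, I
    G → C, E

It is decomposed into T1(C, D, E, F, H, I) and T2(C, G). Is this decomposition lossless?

No

Common attributes: T1 ∩ T2 = {C}.
Closure of {C}: C → F applies, adding F. So (C)⁺ = {C, F}.
The closure contains neither all of T1 = {C, D, E, F, H, I} nor all of T2 = {C, G}, so the common attributes are not a superkey of either fragment. The join is lossy.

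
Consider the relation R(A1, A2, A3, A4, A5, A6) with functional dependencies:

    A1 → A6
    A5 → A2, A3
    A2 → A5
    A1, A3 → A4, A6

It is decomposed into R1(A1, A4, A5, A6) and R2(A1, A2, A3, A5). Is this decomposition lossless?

Yes

Common attributes: R1 ∩ R2 = {A1, A5}.
Closure of {A1, A5}: A1 → A6 applies, adding A6; A5 → A2, A3 applies, adding A2, A3; A1, A3 → A4, A6 applies, adding A4. So (A1, A5)⁺ = {A1, A2, A3, A4, A5, A6}.
This closure contains every attribute of R1, so R1 ∩ R2 → R1. The join is lossless.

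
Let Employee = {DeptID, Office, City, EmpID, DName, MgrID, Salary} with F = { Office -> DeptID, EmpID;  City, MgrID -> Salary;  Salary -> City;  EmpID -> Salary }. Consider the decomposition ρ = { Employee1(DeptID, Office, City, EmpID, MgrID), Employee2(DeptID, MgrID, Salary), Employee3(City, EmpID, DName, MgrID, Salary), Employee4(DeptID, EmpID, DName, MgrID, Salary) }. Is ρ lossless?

Chase test. Columns are DeptID, Office, City, EmpID, DName, MgrID, Salary; row i has aⱼ where attribute j ∈ Employeei, else bᵢⱼ.
Initial tableau (one row per fragment):
  row 1: a1 a2 a3 a4 b15 a6 b17
  row 2: a1 b22 b23 b24 b25 a6 a7
  row 3: b31 b32 a3 a4 a5 a6 a7
  row 4: a1 b42 b43 a4 a5 a6 a7
Rows 1 and 3 agree on City, MgrID; apply City, MgrID→Salary and equate their Salary entries.
Rows 1 and 2 agree on Salary; apply Salary→City and equate their City entries.
Rows 1 and 4 agree on Salary; apply Salary→City and equate their City entries.
No row becomes fully distinguished — the join is lossy.

No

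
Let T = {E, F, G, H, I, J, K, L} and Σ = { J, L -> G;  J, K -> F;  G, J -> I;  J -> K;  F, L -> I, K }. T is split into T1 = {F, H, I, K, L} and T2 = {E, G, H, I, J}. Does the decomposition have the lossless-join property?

Common attributes: T1 ∩ T2 = {H, I}.
No dependency enlarges {H, I}, so (H, I)⁺ = {H, I}.
The closure contains neither all of T1 = {F, H, I, K, L} nor all of T2 = {E, G, H, I, J}, so the common attributes are not a superkey of either fragment. The join is lossy.

No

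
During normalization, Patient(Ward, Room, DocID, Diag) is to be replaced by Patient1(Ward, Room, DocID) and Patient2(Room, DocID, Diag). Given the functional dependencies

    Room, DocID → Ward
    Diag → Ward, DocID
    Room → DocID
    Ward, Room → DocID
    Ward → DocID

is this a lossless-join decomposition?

Common attributes: Patient1 ∩ Patient2 = {Room, DocID}.
Closure of {Room, DocID}: Room, DocID → Ward applies, adding Ward. So (Room, DocID)⁺ = {Ward, Room, DocID}.
This closure contains every attribute of Patient1, so Patient1 ∩ Patient2 → Patient1. The join is lossless.

Yes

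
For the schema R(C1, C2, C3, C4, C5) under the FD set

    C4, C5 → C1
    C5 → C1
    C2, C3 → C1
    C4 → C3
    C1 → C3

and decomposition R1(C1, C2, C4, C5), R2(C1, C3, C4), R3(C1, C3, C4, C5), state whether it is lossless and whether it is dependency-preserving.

Lossless test (chase): Rows 1 and 2 agree on C4; apply C4→C3 and equate their C3 entries. Row 1 is now all distinguished symbols — the join is lossless.
Dependency preservation: the restricted closure of {C2, C3} across the fragments never reaches {C1}, so C2, C3 → C1 cannot be enforced without a join — not preserved.

lossless but not dependency-preserving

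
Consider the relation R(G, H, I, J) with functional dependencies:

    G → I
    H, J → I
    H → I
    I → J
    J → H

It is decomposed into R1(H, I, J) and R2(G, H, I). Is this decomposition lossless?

Yes

Common attributes: R1 ∩ R2 = {H, I}.
Closure of {H, I}: I → J applies, adding J. So (H, I)⁺ = {H, I, J}.
This closure contains every attribute of R1, so R1 ∩ R2 → R1. The join is lossless.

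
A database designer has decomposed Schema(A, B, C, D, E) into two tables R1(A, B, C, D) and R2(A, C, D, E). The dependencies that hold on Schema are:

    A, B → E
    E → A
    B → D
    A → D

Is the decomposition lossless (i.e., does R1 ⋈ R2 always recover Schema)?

Common attributes: R1 ∩ R2 = {A, C, D}.
No dependency enlarges {A, C, D}, so (A, C, D)⁺ = {A, C, D}.
The closure contains neither all of R1 = {A, B, C, D} nor all of R2 = {A, C, D, E}, so the common attributes are not a superkey of either fragment. The join is lossy.

No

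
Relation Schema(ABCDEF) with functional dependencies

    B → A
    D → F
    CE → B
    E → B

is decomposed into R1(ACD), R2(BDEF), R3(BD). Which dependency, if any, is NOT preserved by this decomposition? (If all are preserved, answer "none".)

B → A

Check B → A: no single fragment contains all of {AB}, and the restricted closure of {B} across the fragments never reaches {A}.
D → F is preserved.
CE → B is preserved.
E → B is preserved.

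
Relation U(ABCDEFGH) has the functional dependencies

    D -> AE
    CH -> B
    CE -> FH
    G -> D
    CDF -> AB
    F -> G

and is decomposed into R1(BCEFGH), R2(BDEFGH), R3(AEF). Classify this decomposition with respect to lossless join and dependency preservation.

lossless but not dependency-preserving

Lossless test (chase): Rows 1 and 2 agree on G; apply G→D and equate their D entries. Rows 1 and 3 agree on F; apply F→G and equate their G entries. Rows 1 and 2 agree on D; apply D→AE and equate their AE entries. Rows 1 and 3 agree on G; apply G→D and equate their D entries. Rows 1 and 3 agree on D; apply D→AE and equate their AE entries. Row 1 is now all distinguished symbols — the join is lossless.
Dependency preservation: the restricted closure of {D} across the fragments never reaches {AE}, so D → AE cannot be enforced without a join — not preserved.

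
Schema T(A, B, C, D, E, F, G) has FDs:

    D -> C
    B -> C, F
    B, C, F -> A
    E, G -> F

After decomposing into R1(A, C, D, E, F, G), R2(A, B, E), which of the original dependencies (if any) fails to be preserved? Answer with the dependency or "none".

Check B → C, F: no single fragment contains all of {B, C, F}, and the restricted closure of {B} across the fragments never reaches {C, F}.
D → C is preserved.
B, C, F → A is preserved.
E, G → F is preserved.

B -> C, F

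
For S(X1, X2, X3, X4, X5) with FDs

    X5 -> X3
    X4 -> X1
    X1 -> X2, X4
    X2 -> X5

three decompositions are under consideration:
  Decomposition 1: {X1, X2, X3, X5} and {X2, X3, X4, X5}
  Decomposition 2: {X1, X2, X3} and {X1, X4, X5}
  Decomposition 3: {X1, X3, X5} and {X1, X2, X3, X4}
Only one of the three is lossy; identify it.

Decomposition 1

Decomposition 1: common = {X2, X3, X5}, closure = {X2, X3, X5} → lossy.
Decomposition 2: common = {X1}, closure = {X1, X2, X3, X4, X5} → lossless.
Decomposition 3: common = {X1, X3}, closure = {X1, X2, X3, X4, X5} → lossless.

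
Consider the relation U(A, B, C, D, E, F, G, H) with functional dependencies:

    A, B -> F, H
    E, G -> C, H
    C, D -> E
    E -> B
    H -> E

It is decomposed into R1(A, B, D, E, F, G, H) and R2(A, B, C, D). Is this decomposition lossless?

Common attributes: R1 ∩ R2 = {A, B, D}.
Closure of {A, B, D}: A, B → F, H applies, adding F, H; H → E applies, adding E. So (A, B, D)⁺ = {A, B, D, E, F, H}.
The closure contains neither all of R1 = {A, B, D, E, F, G, H} nor all of R2 = {A, B, C, D}, so the common attributes are not a superkey of either fragment. The join is lossy.

No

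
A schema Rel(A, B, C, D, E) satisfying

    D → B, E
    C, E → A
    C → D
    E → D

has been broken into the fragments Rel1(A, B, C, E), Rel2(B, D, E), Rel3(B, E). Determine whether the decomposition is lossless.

Yes

Chase test. Columns are A, B, C, D, E; row i has aⱼ where attribute j ∈ Reli, else bᵢⱼ.
Initial tableau (one row per fragment):
  row 1: a1 a2 a3 b14 a5
  row 2: b21 a2 b23 a4 a5
  row 3: b31 a2 b33 b34 a5
Rows 1 and 2 agree on E; apply E→D and equate their D entries.
Rows 1 and 3 agree on E; apply E→D and equate their D entries.
Row 1 is now all distinguished symbols — the join is lossless.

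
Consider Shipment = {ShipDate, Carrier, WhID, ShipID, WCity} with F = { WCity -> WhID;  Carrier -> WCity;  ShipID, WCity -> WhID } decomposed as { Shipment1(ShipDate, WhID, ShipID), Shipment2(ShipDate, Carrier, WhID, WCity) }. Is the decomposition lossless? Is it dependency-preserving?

lossy but dependency-preserving

Lossless test: (ShipDate, WhID)⁺ = {ShipDate, WhID}, which is a superkey of neither fragment — lossy.
Dependency preservation: ShipID, WCity → WhID is not contained in any single fragment, but the restricted closure of its left-hand side across the fragments still reaches the right-hand side; the remaining FDs each lie inside some fragment. All dependencies are preserved.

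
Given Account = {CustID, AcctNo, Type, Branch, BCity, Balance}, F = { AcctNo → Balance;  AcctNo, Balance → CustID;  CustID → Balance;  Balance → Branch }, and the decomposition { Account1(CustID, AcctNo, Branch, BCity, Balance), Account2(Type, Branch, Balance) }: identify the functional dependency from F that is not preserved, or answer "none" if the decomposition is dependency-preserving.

AcctNo → Balance lies within Account1.
AcctNo, Balance → CustID lies within Account1.
CustID → Balance lies within Account1.
Balance → Branch lies within Account1.
Every dependency is enforceable on the fragments, so the decomposition is dependency-preserving.

none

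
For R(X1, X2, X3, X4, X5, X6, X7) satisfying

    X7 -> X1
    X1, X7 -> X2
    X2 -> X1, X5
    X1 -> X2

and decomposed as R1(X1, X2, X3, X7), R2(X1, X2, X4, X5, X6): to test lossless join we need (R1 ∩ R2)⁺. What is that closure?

R1 ∩ R2 = {X1, X2}.
X2 → X1, X5 applies, adding X5
Closure: {X1, X2, X5}.

X1, X2, X5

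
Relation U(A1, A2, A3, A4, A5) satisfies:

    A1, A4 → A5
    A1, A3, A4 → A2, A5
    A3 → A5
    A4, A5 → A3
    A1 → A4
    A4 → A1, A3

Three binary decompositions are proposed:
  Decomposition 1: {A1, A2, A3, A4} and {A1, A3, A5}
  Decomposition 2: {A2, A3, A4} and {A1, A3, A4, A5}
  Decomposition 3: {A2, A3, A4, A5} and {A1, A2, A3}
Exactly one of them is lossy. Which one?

Decomposition 1: common = {A1, A3}, closure = {A1, A2, A3, A4, A5} → lossless.
Decomposition 2: common = {A3, A4}, closure = {A1, A2, A3, A4, A5} → lossless.
Decomposition 3: common = {A2, A3}, closure = {A2, A3, A5} → lossy.

Decomposition 3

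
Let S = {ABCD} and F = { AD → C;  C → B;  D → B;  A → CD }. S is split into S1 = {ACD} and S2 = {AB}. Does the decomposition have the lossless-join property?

Common attributes: S1 ∩ S2 = {A}.
Closure of {A}: A → CD applies, adding CD; C → B applies, adding B. So (A)⁺ = {ABCD}.
This closure contains every attribute of S1, so S1 ∩ S2 → S1. The join is lossless.

Yes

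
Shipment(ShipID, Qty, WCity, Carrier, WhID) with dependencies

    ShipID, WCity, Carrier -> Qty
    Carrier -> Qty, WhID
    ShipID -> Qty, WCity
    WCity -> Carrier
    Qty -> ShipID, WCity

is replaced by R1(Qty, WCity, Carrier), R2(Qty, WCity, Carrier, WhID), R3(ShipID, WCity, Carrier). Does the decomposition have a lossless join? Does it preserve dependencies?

Lossless test (chase): Rows 1 and 2 agree on Carrier; apply Carrier→Qty, WhID and equate their Qty, WhID entries. Rows 1 and 3 agree on Carrier; apply Carrier→Qty, WhID and equate their Qty, WhID entries. Rows 1 and 2 agree on Qty; apply Qty→ShipID, WCity and equate their ShipID, WCity entries. Rows 1 and 3 agree on Qty; apply Qty→ShipID, WCity and equate their ShipID, WCity entries. Row 1 is now all distinguished symbols — the join is lossless.
Dependency preservation: ShipID, WCity, Carrier → Qty; ShipID → Qty, WCity; Qty → ShipID, WCity are not contained in any single fragment, but the restricted closure of each left-hand side across the fragments still reaches the right-hand side; the remaining FDs each lie inside some fragment. All dependencies are preserved.

lossless and dependency-preserving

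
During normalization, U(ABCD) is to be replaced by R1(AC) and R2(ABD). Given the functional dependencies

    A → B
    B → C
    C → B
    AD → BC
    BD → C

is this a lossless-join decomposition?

Yes

Common attributes: R1 ∩ R2 = {A}.
Closure of {A}: A → B applies, adding B; B → C applies, adding C. So (A)⁺ = {ABC}.
This closure contains every attribute of R1, so R1 ∩ R2 → R1. The join is lossless.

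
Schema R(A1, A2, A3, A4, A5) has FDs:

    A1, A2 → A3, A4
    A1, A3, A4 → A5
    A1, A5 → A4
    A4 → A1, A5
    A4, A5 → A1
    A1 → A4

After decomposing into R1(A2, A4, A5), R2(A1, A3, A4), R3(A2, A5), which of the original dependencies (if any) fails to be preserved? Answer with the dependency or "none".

Check A1, A2 → A3, A4: no single fragment contains all of {A1, A2, A3, A4}, and the restricted closure of {A1, A2} across the fragments never reaches {A3, A4}.
A1, A3, A4 → A5 is preserved.
A1, A5 → A4 is preserved.
A4 → A1, A5 is preserved.
A4, A5 → A1 is preserved.
A1 → A4 is preserved.

A1, A2 → A3, A4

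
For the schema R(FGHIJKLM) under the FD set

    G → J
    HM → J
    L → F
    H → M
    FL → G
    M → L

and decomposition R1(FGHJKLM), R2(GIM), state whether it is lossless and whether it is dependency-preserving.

Lossless test: (GM)⁺ = {FGJLM}, which is a superkey of neither fragment — lossy.
Dependency preservation: every FD's attributes lie within a single fragment, so each can be enforced locally — preserved.

lossy but dependency-preserving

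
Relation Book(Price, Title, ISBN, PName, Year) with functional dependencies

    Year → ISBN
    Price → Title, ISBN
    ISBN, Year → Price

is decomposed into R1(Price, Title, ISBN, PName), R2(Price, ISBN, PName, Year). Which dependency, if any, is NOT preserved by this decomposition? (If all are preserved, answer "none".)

Year → ISBN lies within R2.
Price → Title, ISBN lies within R1.
ISBN, Year → Price lies within R2.
Every dependency is enforceable on the fragments, so the decomposition is dependency-preserving.

none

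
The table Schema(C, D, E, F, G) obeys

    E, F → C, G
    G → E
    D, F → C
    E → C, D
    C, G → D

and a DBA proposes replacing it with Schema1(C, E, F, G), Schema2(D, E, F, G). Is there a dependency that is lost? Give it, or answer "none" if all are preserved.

Check D, F → C: no single fragment contains all of {C, D, F}, and the restricted closure of {D, F} across the fragments never reaches {C}.
E, F → C, G is preserved.
G → E is preserved.
E → C, D is preserved.
C, G → D is preserved.

D, F → C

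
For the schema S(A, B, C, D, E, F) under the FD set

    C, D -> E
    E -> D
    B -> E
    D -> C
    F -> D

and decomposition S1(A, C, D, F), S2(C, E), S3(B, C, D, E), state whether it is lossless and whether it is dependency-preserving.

lossy but dependency-preserving

Lossless test (chase): Rows 1 and 3 agree on C, D; apply C, D→E and equate their E entries. Rows 1 and 2 agree on E; apply E→D and equate their D entries. No row becomes fully distinguished — the join is lossy.
Dependency preservation: every FD's attributes lie within a single fragment, so each can be enforced locally — preserved.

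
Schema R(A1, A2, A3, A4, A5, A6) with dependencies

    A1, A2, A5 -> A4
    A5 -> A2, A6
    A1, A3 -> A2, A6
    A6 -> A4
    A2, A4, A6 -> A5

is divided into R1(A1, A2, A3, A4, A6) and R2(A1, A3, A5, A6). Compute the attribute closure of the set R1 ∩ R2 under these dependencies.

R1 ∩ R2 = {A1, A3, A6}.
A1, A3 → A2, A6 applies, adding A2
A6 → A4 applies, adding A4
A2, A4, A6 → A5 applies, adding A5
Closure: {A1, A2, A3, A4, A5, A6}.

A1, A2, A3, A4, A5, A6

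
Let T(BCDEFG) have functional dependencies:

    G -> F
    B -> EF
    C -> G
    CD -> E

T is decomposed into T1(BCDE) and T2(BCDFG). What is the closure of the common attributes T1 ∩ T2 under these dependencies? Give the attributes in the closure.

BCDEFG

T1 ∩ T2 = {BCD}.
B → EF applies, adding EF
C → G applies, adding G
Closure: {BCDEFG}.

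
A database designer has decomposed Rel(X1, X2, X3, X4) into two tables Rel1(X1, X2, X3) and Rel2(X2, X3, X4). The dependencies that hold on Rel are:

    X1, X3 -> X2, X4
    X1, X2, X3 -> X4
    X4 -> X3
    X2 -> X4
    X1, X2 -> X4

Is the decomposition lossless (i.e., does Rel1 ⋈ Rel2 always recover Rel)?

Yes

Common attributes: Rel1 ∩ Rel2 = {X2, X3}.
Closure of {X2, X3}: X2 → X4 applies, adding X4. So (X2, X3)⁺ = {X2, X3, X4}.
This closure contains every attribute of Rel2, so Rel1 ∩ Rel2 → Rel2. The join is lossless.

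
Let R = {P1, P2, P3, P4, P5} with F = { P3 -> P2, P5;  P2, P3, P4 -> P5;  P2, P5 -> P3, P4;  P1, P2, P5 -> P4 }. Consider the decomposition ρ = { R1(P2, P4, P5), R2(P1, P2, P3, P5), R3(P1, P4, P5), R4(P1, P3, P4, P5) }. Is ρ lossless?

Yes

Chase test. Columns are P1, P2, P3, P4, P5; row i has aⱼ where attribute j ∈ Ri, else bᵢⱼ.
Initial tableau (one row per fragment):
  row 1: b11 a2 b13 a4 a5
  row 2: a1 a2 a3 b24 a5
  row 3: a1 b32 b33 a4 a5
  row 4: a1 b42 a3 a4 a5
Rows 2 and 4 agree on P3; apply P3→P2, P5 and equate their P2, P5 entries.
Rows 1 and 2 agree on P2, P5; apply P2, P5→P3, P4 and equate their P3, P4 entries.
Row 2 is now all distinguished symbols — the join is lossless.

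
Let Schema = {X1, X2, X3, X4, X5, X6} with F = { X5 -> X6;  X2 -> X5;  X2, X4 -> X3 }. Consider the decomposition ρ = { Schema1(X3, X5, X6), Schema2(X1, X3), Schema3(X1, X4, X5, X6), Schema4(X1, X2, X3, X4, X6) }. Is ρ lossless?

No

Chase test. Columns are X1, X2, X3, X4, X5, X6; row i has aⱼ where attribute j ∈ Schemai, else bᵢⱼ.
Initial tableau (one row per fragment):
  row 1: b11 b12 a3 b14 a5 a6
  row 2: a1 b22 a3 b24 b25 b26
  row 3: a1 b32 b33 a4 a5 a6
  row 4: a1 a2 a3 a4 b45 a6
No row becomes fully distinguished — the join is lossy.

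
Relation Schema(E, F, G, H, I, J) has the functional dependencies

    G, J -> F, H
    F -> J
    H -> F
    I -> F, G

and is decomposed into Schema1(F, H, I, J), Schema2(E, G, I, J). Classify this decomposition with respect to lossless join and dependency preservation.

Lossless test: (I, J)⁺ = {F, G, H, I, J}, which contains all of one fragment — lossless.
Dependency preservation: the restricted closure of {G, J} across the fragments never reaches {F, H}, so G, J → F, H cannot be enforced without a join — not preserved.

lossless but not dependency-preserving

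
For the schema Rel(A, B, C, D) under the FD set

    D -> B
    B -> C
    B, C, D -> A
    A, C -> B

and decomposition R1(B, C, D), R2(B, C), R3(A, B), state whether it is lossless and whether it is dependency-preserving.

lossy and not dependency-preserving

Lossless test (chase): Rows 1 and 3 agree on B; apply B→C and equate their C entries. No row becomes fully distinguished — the join is lossy.
Dependency preservation: the restricted closure of {B, C, D} across the fragments never reaches {A}, so B, C, D → A cannot be enforced without a join — not preserved.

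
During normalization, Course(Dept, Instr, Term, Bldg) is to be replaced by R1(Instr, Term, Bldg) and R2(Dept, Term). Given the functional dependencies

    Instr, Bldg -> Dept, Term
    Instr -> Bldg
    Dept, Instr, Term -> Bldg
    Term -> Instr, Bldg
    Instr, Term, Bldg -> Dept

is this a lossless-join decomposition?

Common attributes: R1 ∩ R2 = {Term}.
Closure of {Term}: Term → Instr, Bldg applies, adding Instr, Bldg; Instr, Term, Bldg → Dept applies, adding Dept. So (Term)⁺ = {Dept, Instr, Term, Bldg}.
This closure contains every attribute of R1, so R1 ∩ R2 → R1. The join is lossless.

Yes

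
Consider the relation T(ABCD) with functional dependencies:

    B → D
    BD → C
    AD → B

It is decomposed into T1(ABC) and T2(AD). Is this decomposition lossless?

No

Common attributes: T1 ∩ T2 = {A}.
No dependency enlarges {A}, so (A)⁺ = {A}.
The closure contains neither all of T1 = {ABC} nor all of T2 = {AD}, so the common attributes are not a superkey of either fragment. The join is lossy.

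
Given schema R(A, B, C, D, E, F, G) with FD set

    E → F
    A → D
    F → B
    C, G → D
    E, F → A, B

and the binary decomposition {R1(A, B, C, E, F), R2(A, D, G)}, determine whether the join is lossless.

No

Common attributes: R1 ∩ R2 = {A}.
Closure of {A}: A → D applies, adding D. So (A)⁺ = {A, D}.
The closure contains neither all of R1 = {A, B, C, E, F} nor all of R2 = {A, D, G}, so the common attributes are not a superkey of either fragment. The join is lossy.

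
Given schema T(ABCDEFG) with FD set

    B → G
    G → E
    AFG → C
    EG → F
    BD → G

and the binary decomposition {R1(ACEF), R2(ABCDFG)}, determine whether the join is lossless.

No

Common attributes: R1 ∩ R2 = {ACF}.
No dependency enlarges {ACF}, so (ACF)⁺ = {ACF}.
The closure contains neither all of R1 = {ACEF} nor all of R2 = {ABCDFG}, so the common attributes are not a superkey of either fragment. The join is lossy.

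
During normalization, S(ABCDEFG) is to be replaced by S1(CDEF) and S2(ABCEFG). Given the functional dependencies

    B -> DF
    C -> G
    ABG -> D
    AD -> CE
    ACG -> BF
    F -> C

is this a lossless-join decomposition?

Common attributes: S1 ∩ S2 = {CEF}.
Closure of {CEF}: C → G applies, adding G. So (CEF)⁺ = {CEFG}.
The closure contains neither all of S1 = {CDEF} nor all of S2 = {ABCEFG}, so the common attributes are not a superkey of either fragment. The join is lossy.

No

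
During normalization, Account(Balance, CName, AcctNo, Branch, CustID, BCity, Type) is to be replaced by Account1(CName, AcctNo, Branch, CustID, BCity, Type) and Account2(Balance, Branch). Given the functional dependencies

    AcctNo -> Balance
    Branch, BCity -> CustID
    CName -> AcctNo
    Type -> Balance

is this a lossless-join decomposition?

No

Common attributes: Account1 ∩ Account2 = {Branch}.
No dependency enlarges {Branch}, so (Branch)⁺ = {Branch}.
The closure contains neither all of Account1 = {CName, AcctNo, Branch, CustID, BCity, Type} nor all of Account2 = {Balance, Branch}, so the common attributes are not a superkey of either fragment. The join is lossy.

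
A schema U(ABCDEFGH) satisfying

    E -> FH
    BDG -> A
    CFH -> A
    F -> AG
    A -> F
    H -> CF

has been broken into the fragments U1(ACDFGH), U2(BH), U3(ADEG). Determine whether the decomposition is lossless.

Chase test. Columns are ABCDEFGH; row i has aⱼ where attribute j ∈ Ui, else bᵢⱼ.
Initial tableau (one row per fragment):
  row 1: a1 b12 a3 a4 b15 a6 a7 a8
  row 2: b21 a2 b23 b24 b25 b26 b27 a8
  row 3: a1 b32 b33 a4 a5 b36 a7 b38
Rows 1 and 3 agree on A; apply A→F and equate their F entries.
Rows 1 and 2 agree on H; apply H→CF and equate their CF entries.
Rows 1 and 2 agree on CFH; apply CFH→A and equate their A entries.
Rows 1 and 2 agree on F; apply F→AG and equate their AG entries.
No row becomes fully distinguished — the join is lossy.

No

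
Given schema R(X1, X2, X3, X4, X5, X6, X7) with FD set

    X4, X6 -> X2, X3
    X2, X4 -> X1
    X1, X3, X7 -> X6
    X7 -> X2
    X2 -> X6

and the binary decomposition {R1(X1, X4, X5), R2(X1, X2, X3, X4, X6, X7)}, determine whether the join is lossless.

No

Common attributes: R1 ∩ R2 = {X1, X4}.
No dependency enlarges {X1, X4}, so (X1, X4)⁺ = {X1, X4}.
The closure contains neither all of R1 = {X1, X4, X5} nor all of R2 = {X1, X2, X3, X4, X6, X7}, so the common attributes are not a superkey of either fragment. The join is lossy.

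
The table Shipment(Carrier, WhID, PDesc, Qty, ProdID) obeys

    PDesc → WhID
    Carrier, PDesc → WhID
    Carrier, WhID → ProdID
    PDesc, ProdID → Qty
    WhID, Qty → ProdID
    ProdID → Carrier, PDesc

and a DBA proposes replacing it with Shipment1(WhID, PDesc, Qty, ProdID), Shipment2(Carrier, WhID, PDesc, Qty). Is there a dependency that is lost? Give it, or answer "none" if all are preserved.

PDesc → WhID lies within Shipment1.
Carrier, PDesc → WhID lies within Shipment2.
Carrier, WhID → ProdID: restricted closure across fragments reaches ProdID.
PDesc, ProdID → Qty lies within Shipment1.
WhID, Qty → ProdID lies within Shipment1.
ProdID → Carrier, PDesc: restricted closure across fragments reaches Carrier, PDesc.
Every dependency is enforceable on the fragments, so the decomposition is dependency-preserving.

none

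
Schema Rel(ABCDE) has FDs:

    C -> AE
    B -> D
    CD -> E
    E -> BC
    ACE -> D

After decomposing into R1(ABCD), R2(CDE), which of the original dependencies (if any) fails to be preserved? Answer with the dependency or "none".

C → AE: restricted closure across fragments reaches AE.
B → D lies within R1.
CD → E lies within R2.
E → BC: restricted closure across fragments reaches BC.
ACE → D: restricted closure across fragments reaches D.
Every dependency is enforceable on the fragments, so the decomposition is dependency-preserving.

none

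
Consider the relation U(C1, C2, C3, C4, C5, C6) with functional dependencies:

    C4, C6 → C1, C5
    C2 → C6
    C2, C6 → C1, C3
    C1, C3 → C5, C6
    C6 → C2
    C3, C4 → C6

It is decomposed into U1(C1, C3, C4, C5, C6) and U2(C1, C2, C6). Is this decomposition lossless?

Common attributes: U1 ∩ U2 = {C1, C6}.
Closure of {C1, C6}: C6 → C2 applies, adding C2; C2, C6 → C1, C3 applies, adding C3; C1, C3 → C5, C6 applies, adding C5. So (C1, C6)⁺ = {C1, C2, C3, C5, C6}.
This closure contains every attribute of U2, so U1 ∩ U2 → U2. The join is lossless.

Yes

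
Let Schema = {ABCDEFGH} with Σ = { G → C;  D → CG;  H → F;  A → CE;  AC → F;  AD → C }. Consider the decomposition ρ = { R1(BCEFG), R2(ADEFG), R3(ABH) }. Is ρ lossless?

Chase test. Columns are ABCDEFGH; row i has aⱼ where attribute j ∈ Ri, else bᵢⱼ.
Initial tableau (one row per fragment):
  row 1: b11 a2 a3 b14 a5 a6 a7 b18
  row 2: a1 b22 b23 a4 a5 a6 a7 b28
  row 3: a1 a2 b33 b34 b35 b36 b37 a8
Rows 1 and 2 agree on G; apply G→C and equate their C entries.
Rows 2 and 3 agree on A; apply A→CE and equate their CE entries.
Rows 2 and 3 agree on AC; apply AC→F and equate their F entries.
No row becomes fully distinguished — the join is lossy.

No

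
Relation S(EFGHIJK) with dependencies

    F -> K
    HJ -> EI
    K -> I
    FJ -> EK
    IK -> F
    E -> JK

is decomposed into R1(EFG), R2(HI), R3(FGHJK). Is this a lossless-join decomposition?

Chase test. Columns are EFGHIJK; row i has aⱼ where attribute j ∈ Ri, else bᵢⱼ.
Initial tableau (one row per fragment):
  row 1: a1 a2 a3 b14 b15 b16 b17
  row 2: b21 b22 b23 a4 a5 b26 b27
  row 3: b31 a2 a3 a4 b35 a6 a7
Rows 1 and 3 agree on F; apply F→K and equate their K entries.
Rows 1 and 3 agree on K; apply K→I and equate their I entries.
No row becomes fully distinguished — the join is lossy.

No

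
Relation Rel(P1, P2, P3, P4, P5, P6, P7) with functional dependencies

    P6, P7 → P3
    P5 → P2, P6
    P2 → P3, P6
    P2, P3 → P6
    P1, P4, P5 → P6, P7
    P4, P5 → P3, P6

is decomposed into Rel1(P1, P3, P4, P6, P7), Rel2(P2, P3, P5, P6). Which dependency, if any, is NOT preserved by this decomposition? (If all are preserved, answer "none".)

Check P1, P4, P5 → P6, P7: no single fragment contains all of {P1, P4, P5, P6, P7}, and the restricted closure of {P1, P4, P5} across the fragments never reaches {P6, P7}.
P6, P7 → P3 is preserved.
P5 → P2, P6 is preserved.
P2 → P3, P6 is preserved.
P2, P3 → P6 is preserved.
P4, P5 → P3, P6 is preserved.

P1, P4, P5 → P6, P7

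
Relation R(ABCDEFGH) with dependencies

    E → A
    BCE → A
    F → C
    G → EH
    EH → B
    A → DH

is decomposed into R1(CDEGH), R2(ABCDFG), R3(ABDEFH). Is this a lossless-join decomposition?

Chase test. Columns are ABCDEFGH; row i has aⱼ where attribute j ∈ Ri, else bᵢⱼ.
Initial tableau (one row per fragment):
  row 1: b11 b12 a3 a4 a5 b16 a7 a8
  row 2: a1 a2 a3 a4 b25 a6 a7 b28
  row 3: a1 a2 b33 a4 a5 a6 b37 a8
Rows 1 and 3 agree on E; apply E→A and equate their A entries.
Rows 2 and 3 agree on F; apply F→C and equate their C entries.
Rows 1 and 2 agree on G; apply G→EH and equate their EH entries.
Rows 1 and 2 agree on EH; apply EH→B and equate their B entries.
Row 2 is now all distinguished symbols — the join is lossless.

Yes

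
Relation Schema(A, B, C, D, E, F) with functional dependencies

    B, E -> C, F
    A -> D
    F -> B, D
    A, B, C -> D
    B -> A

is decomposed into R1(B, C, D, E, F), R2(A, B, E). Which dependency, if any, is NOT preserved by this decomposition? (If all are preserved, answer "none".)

A -> D

Check A → D: no single fragment contains all of {A, D}, and the restricted closure of {A} across the fragments never reaches {D}.
B, E → C, F is preserved.
F → B, D is preserved.
A, B, C → D is preserved.
B → A is preserved.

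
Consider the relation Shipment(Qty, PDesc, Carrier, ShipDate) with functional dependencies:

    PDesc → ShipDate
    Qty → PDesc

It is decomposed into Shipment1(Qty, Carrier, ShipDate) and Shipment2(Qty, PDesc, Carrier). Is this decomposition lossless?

Common attributes: Shipment1 ∩ Shipment2 = {Qty, Carrier}.
Closure of {Qty, Carrier}: Qty → PDesc applies, adding PDesc; PDesc → ShipDate applies, adding ShipDate. So (Qty, Carrier)⁺ = {Qty, PDesc, Carrier, ShipDate}.
This closure contains every attribute of Shipment1, so Shipment1 ∩ Shipment2 → Shipment1. The join is lossless.

Yes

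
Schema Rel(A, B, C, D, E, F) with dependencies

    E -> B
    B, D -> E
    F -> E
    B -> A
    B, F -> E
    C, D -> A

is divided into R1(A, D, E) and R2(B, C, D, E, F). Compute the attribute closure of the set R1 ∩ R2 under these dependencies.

R1 ∩ R2 = {D, E}.
E → B applies, adding B
B → A applies, adding A
Closure: {A, B, D, E}.

A, B, D, E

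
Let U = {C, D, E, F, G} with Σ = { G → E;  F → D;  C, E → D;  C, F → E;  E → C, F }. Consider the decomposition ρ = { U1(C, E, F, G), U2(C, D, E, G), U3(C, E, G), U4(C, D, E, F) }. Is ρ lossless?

Yes

Chase test. Columns are C, D, E, F, G; row i has aⱼ where attribute j ∈ Ui, else bᵢⱼ.
Initial tableau (one row per fragment):
  row 1: a1 b12 a3 a4 a5
  row 2: a1 a2 a3 b24 a5
  row 3: a1 b32 a3 b34 a5
  row 4: a1 a2 a3 a4 b45
Rows 1 and 4 agree on F; apply F→D and equate their D entries.
Rows 1 and 3 agree on C, E; apply C, E→D and equate their D entries.
Rows 1 and 2 agree on E; apply E→C, F and equate their C, F entries.
Rows 1 and 3 agree on E; apply E→C, F and equate their C, F entries.
Row 1 is now all distinguished symbols — the join is lossless.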